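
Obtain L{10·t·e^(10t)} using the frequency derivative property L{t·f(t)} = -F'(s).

L{e^(10t)} = 1/(s-10). By frequency derivative: L{t·e^(10t)} = -d/ds[1/(s-10)] = -(-1)/(s-10)² = 1/(s-10)². Then L{10·t·e^(10t)} = 10·1/(s-10)² = 10/(s-10)²

Final answer: 10/(s-10)²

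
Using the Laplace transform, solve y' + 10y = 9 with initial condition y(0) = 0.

sY + 10Y = 9/s. Y = 9/(s(s+10)). Partial fractions: Y = 9/10/s - 9/10/(s+10)

Final answer: y(t) = 9/10(1 - e^(-10t))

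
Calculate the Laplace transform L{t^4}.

L{t^n} = n!/s^(n+1), so L{t^4} = 24/s^5

Final answer: 24/s^5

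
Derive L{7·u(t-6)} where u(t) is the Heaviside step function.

L{u(t-a)} = e^(-as)/s. Here a=6, so L{u(t-6)} = e^(-6s)/s, and L{7·u(t-6)} = 7·e^(-6s)/s

Final answer: 7·e^(-6s)/s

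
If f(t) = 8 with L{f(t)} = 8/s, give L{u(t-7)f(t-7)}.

Time shift theorem: L{u(t-a)f(t-a)} = e^(-as)F(s). Here a=7, F(s) = 8/s, so L{u(t-7)f(t-7)} = e^(-7s)·8/s

Final answer: e^(-7s)·8/s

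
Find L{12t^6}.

L{t^n} = n!/s^(n+1). So L{12t^6} = 12·6!/s^7 = 8640/s^7

Final answer: 8640/s^7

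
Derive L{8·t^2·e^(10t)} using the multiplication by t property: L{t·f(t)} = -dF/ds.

Using L{t^n·e^(at)} = n!/(s-a)^(n+1), L{t^2·e^(10t)} = 2/(s-10)^3, so L{8·t^2·e^(10t)} = 8·2/(s-10)^3 = 16/(s-10)^3

Final answer: 16/(s-10)^3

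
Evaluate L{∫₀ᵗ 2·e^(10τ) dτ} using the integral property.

L{∫₀ᵗ f(τ)dτ} = F(s)/s with F(s) = 2/(s-10), so L{∫₀ᵗ 2·e^(10τ) dτ} = 2/(s(s-10))

Final answer: 2/(s(s-10))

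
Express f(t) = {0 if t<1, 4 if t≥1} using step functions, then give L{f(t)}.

f(t) = 4·u(t-1). L{u(t-1)} = e^(-s)/s, so L{f(t)} = 4·e^(-s)/s

Final answer: 4·e^(-s)/s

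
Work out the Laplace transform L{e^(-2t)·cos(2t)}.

L{e^(at)·cos(ωt)} = (s-a)/((s-a)² + ω²), so L{e^(-2t)·cos(2t)} = (s+2)/((s+2)² + 4)

Final answer: (s+2)/((s+2)² + 4)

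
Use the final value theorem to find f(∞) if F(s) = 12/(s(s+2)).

f(∞) = lim_{s→0} s·12/(s(s+2)) = lim_{s→0} 12/(s+2) = 12/2 = 6

Final answer: 6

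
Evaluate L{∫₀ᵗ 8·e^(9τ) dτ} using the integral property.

L{∫₀ᵗ f(τ)dτ} = F(s)/s with F(s) = 8/(s-9), so L{∫₀ᵗ 8·e^(9τ) dτ} = 8/(s(s-9))

Final answer: 8/(s(s-9))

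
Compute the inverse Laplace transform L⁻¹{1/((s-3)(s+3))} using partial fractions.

Decompose: A/(s-3) + B/(s+3). A = 1/6, B = -1/6. f(t) = (e^(3t) - e^(-3t))/6

Final answer: (e^(3t) - e^(-3t))/6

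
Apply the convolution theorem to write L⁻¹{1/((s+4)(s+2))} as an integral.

1/((s+4)(s+2)) = (1/(s+4))·(1/(s+2)) = L{e^(-4t)}·L{e^(-2t)}. So f(t) = e^(-4t)*e^(-2t) = ∫₀ᵗ e^(-4τ)·e^(-2(t-τ)) dτ

Final answer: ∫₀ᵗ e^(-4τ)·e^(-2(t-τ)) dτ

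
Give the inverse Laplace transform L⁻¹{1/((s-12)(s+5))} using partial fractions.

Decompose: A/(s-12) + B/(s+5). A = 1/17, B = -1/17. f(t) = (e^(12t) - e^(-5t))/17

Final answer: (e^(12t) - e^(-5t))/17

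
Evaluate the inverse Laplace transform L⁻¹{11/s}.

L⁻¹{c/s} = c, so L⁻¹{11/s} = 11

Final answer: 11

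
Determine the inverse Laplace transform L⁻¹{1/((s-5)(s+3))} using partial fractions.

Decompose: A/(s-5) + B/(s+3). A = 1/8, B = -1/8. f(t) = (e^(5t) - e^(-3t))/8

Final answer: (e^(5t) - e^(-3t))/8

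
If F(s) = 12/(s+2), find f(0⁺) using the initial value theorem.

f(0⁺) = lim_{s→∞} s·12/(s+2) = lim_{s→∞} 12s/(s+2) = 12

Final answer: 12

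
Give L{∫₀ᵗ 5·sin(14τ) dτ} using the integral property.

L{∫₀ᵗ f(τ)dτ} = F(s)/s with F(s) = 70/(s² + 196), so the result is (70/(s² + 196))/s = 70/(s(s² + 196))

Final answer: 70/(s(s² + 196))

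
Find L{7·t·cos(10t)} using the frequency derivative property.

L{cos(10t)} = s/(s² + 100). Derivative: d/ds[s/(s² + 100)] = [(s² + 100) - s·2s]/(s² + 100)² = (100 - s²)/(s² + 100)². So L{t·cos(10t)} = -F'(s) = (s² - 100)/(s² + 100)². Then L{7·t·cos(10t)} = 7·(s² - 100)/(s² + 100)²

Final answer: 7·(s² - 100)/(s² + 100)²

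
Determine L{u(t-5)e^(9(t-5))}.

u(t-a)f(t-a) with f(t)=e^(9t). L{e^(9t)} = 1/(s-9). By time shift: e^(-5s)/(s-9)

Final answer: e^(-5s)/(s-9)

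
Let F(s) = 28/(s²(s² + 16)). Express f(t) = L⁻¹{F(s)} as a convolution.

28/(s²(s² + 16)) = (1/s²)·(28/(s² + 16)) = L{t}·L{7·sin(4t)}. So f(t) = t*(7·sin(4t)) = ∫₀ᵗ 7τ·sin(4(t-τ)) dτ

Final answer: ∫₀ᵗ 7τ·sin(4(t-τ)) dτ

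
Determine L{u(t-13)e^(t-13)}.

u(t-a)f(t-a) with f(t)=e^t. L{e^t} = 1/(s-1). By time shift: e^(-13s)/(s-1)

Final answer: e^(-13s)/(s-1)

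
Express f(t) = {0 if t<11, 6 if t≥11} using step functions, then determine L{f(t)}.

f(t) = 6·u(t-11). L{u(t-11)} = e^(-11s)/s, so L{f(t)} = 6·e^(-11s)/s

Final answer: 6·e^(-11s)/s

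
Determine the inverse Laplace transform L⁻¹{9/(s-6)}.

L⁻¹{1/(s-a)} = e^(at), so L⁻¹{1/(s-6)} = e^(6t), and L⁻¹{9/(s-6)} = 9·e^(6t)

Final answer: 9·e^(6t)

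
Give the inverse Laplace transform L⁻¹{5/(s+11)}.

L⁻¹{1/(s-a)} = e^(at), so L⁻¹{1/(s+11)} = e^(-11t), and L⁻¹{5/(s+11)} = 5·e^(-11t)

Final answer: 5·e^(-11t)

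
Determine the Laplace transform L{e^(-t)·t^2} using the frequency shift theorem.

L{e^(at)·t^n} = n!/(s-a)^(n+1), so L{e^(-t)·t^2} = 2/(s+1)^3

Final answer: 2/(s+1)^3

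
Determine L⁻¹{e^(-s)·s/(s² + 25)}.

L⁻¹{s/(s² + 25)} = cos(5t). By the time shift theorem, L⁻¹{e^(-as)F(s)} = u(t-a)f(t-a) with a=1, so L⁻¹{e^(-s)·s/(s² + 25)} = u(t-1)·cos(5(t-1))

Final answer: u(t-1)·cos(5(t-1))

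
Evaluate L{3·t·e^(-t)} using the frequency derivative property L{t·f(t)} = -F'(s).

L{e^(-t)} = 1/(s+1). By frequency derivative: L{t·e^(-t)} = -d/ds[1/(s+1)] = -(-1)/(s+1)² = 1/(s+1)². Then L{3·t·e^(-t)} = 3·1/(s+1)² = 3/(s+1)²

Final answer: 3/(s+1)²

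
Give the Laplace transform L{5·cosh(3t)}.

L{cosh(ωt)} = s/(s² - ω²), so L{cosh(3t)} = s/(s² - 9). Then L{5·cosh(3t)} = 5·s/(s² - 9) = 5s/(s² - 9)

Final answer: 5s/(s² - 9)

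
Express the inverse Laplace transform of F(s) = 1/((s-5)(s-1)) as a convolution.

1/((s-5)(s-1)) = (1/(s-5))·(1/(s-1)) = L{e^(5t)}·L{e^t}. So f(t) = e^(5t)*e^t = ∫₀ᵗ e^(5τ)·e^(t-τ) dτ

Final answer: ∫₀ᵗ e^(5τ)·e^(t-τ) dτ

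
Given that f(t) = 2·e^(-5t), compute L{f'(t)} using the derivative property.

f(0) = 2, F(s) = 2/(s+5). L{f'(t)} = s·F(s) - f(0) = 2s/(s+5) - 2 = (2s - 2(s+5))/(s+5) = -10/(s+5)

Final answer: -10/(s+5)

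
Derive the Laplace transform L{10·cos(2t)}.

L{cos(ωt)} = s/(s² + ω²), so L{cos(2t)} = s/(s² + 4). Then L{10·cos(2t)} = 10·s/(s² + 4) = 10s/(s² + 4)

Final answer: 10s/(s² + 4)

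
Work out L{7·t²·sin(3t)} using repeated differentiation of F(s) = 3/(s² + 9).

F(s) = 3/(s² + 9). F'(s) = -6s/(s² + 9)². F''(s) = -6(9 - 3s²)/(s² + 9)³ = (18s² - 54)/(s² + 9)³. So L{t²·sin(3t)} = (-1)² F''(s) = (18s² - 54)/(s² + 9)³. Then L{7·t²·sin(3t)} = 7·(18s² - 54)/(s² + 9)³ = (126s² - 378)/(s² + 9)³

Final answer: (126s² - 378)/(s² + 9)³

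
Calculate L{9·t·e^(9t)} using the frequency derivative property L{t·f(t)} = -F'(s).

L{e^(9t)} = 1/(s-9). By frequency derivative: L{t·e^(9t)} = -d/ds[1/(s-9)] = -(-1)/(s-9)² = 1/(s-9)². Then L{9·t·e^(9t)} = 9·1/(s-9)² = 9/(s-9)²

Final answer: 9/(s-9)²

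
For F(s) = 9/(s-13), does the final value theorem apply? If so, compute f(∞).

sF(s) = 9s/(s-13) has a pole at s = 13 in the right half-plane. Theorem does NOT apply (unstable system; f(t) = 9·e^(13t) grows without bound).

Final answer: Not applicable (unstable)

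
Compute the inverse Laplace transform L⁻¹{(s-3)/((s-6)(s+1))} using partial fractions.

Using partial fractions, f(t) = (3e^(6t) + 4e^(-t))/7

Final answer: (3e^(6t) + 4e^(-t))/7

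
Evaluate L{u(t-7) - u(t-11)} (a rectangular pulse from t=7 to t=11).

L{u(t-a)} = e^(-as)/s. L{u(t-7) - u(t-11)} = (e^(-7s) - e^(-11s))/s

Final answer: (e^(-7s) - e^(-11s))/s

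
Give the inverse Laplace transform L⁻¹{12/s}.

L⁻¹{c/s} = c, so L⁻¹{12/s} = 12

Final answer: 12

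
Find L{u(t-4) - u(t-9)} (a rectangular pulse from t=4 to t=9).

L{u(t-a)} = e^(-as)/s. L{u(t-4) - u(t-9)} = (e^(-4s) - e^(-9s))/s

Final answer: (e^(-4s) - e^(-9s))/s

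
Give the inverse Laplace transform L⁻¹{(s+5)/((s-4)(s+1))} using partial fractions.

Using partial fractions, f(t) = (9e^(4t) - 4e^(-t))/5

Final answer: (9e^(4t) - 4e^(-t))/5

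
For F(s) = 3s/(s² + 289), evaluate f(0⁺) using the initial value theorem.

f(0⁺) = lim_{s→∞} s·3s/(s² + 289) = lim_{s→∞} 3s²/(s² + 289) = 3

Final answer: 3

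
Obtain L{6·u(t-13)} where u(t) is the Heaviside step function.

L{u(t-a)} = e^(-as)/s. Here a=13, so L{u(t-13)} = e^(-13s)/s, and L{6·u(t-13)} = 6·e^(-13s)/s

Final answer: 6·e^(-13s)/s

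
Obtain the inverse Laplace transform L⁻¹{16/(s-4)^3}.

L⁻¹{n!/(s-a)^(n+1)} = t^n·e^(at) with n=2, a=4. So L⁻¹{2/(s-4)^3} = t^2·e^(4t), and L⁻¹{16/(s-4)^3} = (16/2)·t^2·e^(4t) = 8·t^2·e^(4t)

Final answer: 8·t^2·e^(4t)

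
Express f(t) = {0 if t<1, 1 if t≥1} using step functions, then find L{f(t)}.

f(t) = u(t-1). L{u(t-1)} = e^(-s)/s, so L{f(t)} = e^(-s)/s

Final answer: e^(-s)/s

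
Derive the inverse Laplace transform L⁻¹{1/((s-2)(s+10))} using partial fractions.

Decompose: A/(s-2) + B/(s+10). A = 1/12, B = -1/12. f(t) = (e^(2t) - e^(-10t))/12

Final answer: (e^(2t) - e^(-10t))/12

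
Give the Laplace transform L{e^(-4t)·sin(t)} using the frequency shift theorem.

Frequency shift: L{e^(at)f(t)} = F(s-a). L{e^(-4t)·sin(t)} = 1/((s+4)² + 1)

Final answer: 1/((s+4)² + 1)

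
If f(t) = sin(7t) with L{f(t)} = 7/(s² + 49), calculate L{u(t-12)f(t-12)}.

Time shift theorem: L{u(t-a)f(t-a)} = e^(-as)F(s). Here a=12, F(s) = 7/(s² + 49), so L{u(t-12)f(t-12)} = e^(-12s)·7/(s² + 49)

Final answer: e^(-12s)·7/(s² + 49)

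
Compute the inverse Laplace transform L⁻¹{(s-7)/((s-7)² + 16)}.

Using frequency shift, L⁻¹{(s-7)/((s-7)² + 16)} = e^(7t)·cos(4t)

Final answer: e^(7t)·cos(4t)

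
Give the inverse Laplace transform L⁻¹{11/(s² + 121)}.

L⁻¹{11/(s² + 121)} = sin(11t)

Final answer: sin(11t)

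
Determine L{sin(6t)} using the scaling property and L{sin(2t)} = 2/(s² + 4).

Using L{f(at)} = (1/a)F(s/a) with a=3: L{sin(6t)} = (1/3) · 2/((s/3)² + 4) = (1/3) · 2·9/(s² + 36) = 6/(s² + 36)

Final answer: 6/(s² + 36)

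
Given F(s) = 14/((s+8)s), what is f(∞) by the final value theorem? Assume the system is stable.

f(∞) = lim_{s→0} sF(s) = lim_{s→0} 14/(s+8) = 7/4

Final answer: 7/4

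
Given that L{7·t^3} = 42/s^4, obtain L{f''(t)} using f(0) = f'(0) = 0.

L{f''(t)} = s²F(s) - sf(0) - f'(0) = s²·42/s^4 - 0 - 0 = 42/s^2

Final answer: 42/s^2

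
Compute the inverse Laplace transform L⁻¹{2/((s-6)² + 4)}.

Using frequency shift, L⁻¹{2/((s-6)² + 4)} = e^(6t)·sin(2t)

Final answer: e^(6t)·sin(2t)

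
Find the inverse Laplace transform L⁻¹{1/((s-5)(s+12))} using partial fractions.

Decompose: A/(s-5) + B/(s+12). A = 1/17, B = -1/17. f(t) = (e^(5t) - e^(-12t))/17

Final answer: (e^(5t) - e^(-12t))/17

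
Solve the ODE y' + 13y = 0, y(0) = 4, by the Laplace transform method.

L{y'} + 13L{y} = 0. sY - 4 + 13Y = 0. Y(s+13) = 4. Y = 4/(s+13)

Final answer: y(t) = 4e^(-13t)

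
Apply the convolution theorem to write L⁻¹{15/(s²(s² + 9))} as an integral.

15/(s²(s² + 9)) = (1/s²)·(15/(s² + 9)) = L{t}·L{5·sin(3t)}. So f(t) = t*(5·sin(3t)) = ∫₀ᵗ 5τ·sin(3(t-τ)) dτ

Final answer: ∫₀ᵗ 5τ·sin(3(t-τ)) dτ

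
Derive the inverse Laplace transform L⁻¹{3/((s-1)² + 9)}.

Using frequency shift, L⁻¹{3/((s-1)² + 9)} = e^t·sin(3t)

Final answer: e^t·sin(3t)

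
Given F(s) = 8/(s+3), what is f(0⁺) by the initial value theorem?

f(0⁺) = lim_{s→∞} s·8/(s+3) = lim_{s→∞} 8s/(s+3) = 8

Final answer: 8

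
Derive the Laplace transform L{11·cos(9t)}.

L{cos(ωt)} = s/(s² + ω²), so L{cos(9t)} = s/(s² + 81). Then L{11·cos(9t)} = 11·s/(s² + 81) = 11s/(s² + 81)

Final answer: 11s/(s² + 81)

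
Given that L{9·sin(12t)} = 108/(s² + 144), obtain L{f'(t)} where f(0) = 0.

L{f'(t)} = s·F(s) - f(0) = s·108/(s² + 144) - 0 = 108s/(s² + 144)

Final answer: 108s/(s² + 144)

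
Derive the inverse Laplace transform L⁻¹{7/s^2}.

L⁻¹{n!/s^(n+1)} = t^n with n=1. So L⁻¹{1/s^2} = t, and L⁻¹{7/s^2} = (7/1)·t = 7·t

Final answer: 7·t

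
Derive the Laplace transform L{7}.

L{7} = 7 · L{1} = 7/s

Final answer: 7/s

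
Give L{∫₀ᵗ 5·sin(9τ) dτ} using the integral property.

L{∫₀ᵗ f(τ)dτ} = F(s)/s with F(s) = 45/(s² + 81), so the result is (45/(s² + 81))/s = 45/(s(s² + 81))

Final answer: 45/(s(s² + 81))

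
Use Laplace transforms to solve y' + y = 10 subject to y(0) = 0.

sY + Y = 10/s. Y = 10/(s(s+1)). Partial fractions: Y = 10/s - 10/(s+1)

Final answer: y(t) = 10(1 - e^(-t))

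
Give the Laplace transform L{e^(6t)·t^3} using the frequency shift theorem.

L{e^(at)·t^n} = n!/(s-a)^(n+1), so L{e^(6t)·t^3} = 6/(s-6)^4

Final answer: 6/(s-6)^4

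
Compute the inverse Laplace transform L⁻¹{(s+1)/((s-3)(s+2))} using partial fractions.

Using partial fractions, f(t) = (4e^(3t) + e^(-2t))/5

Final answer: (4e^(3t) + e^(-2t))/5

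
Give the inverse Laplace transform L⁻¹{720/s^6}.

L⁻¹{n!/s^(n+1)} = t^n with n=5. So L⁻¹{120/s^6} = t^5, and L⁻¹{720/s^6} = (720/120)·t^5 = 6·t^5

Final answer: 6·t^5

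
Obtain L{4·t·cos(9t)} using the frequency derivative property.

L{cos(9t)} = s/(s² + 81). Derivative: d/ds[s/(s² + 81)] = [(s² + 81) - s·2s]/(s² + 81)² = (81 - s²)/(s² + 81)². So L{t·cos(9t)} = -F'(s) = (s² - 81)/(s² + 81)². Then L{4·t·cos(9t)} = 4·(s² - 81)/(s² + 81)²

Final answer: 4·(s² - 81)/(s² + 81)²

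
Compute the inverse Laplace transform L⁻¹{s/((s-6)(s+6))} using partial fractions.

Using partial fractions, f(t) = (6e^(6t) + 6e^(-6t))/12

Final answer: (6e^(6t) + 6e^(-6t))/12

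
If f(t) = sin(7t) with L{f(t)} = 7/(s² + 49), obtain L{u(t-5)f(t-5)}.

Time shift theorem: L{u(t-a)f(t-a)} = e^(-as)F(s). Here a=5, F(s) = 7/(s² + 49), so L{u(t-5)f(t-5)} = e^(-5s)·7/(s² + 49)

Final answer: e^(-5s)·7/(s² + 49)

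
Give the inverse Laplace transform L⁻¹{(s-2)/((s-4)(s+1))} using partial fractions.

Using partial fractions, f(t) = (2e^(4t) + 3e^(-t))/5

Final answer: (2e^(4t) + 3e^(-t))/5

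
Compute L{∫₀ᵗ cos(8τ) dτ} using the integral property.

L{∫₀ᵗ f(τ)dτ} = F(s)/s with F(s) = s/(s² + 64), so the result is (s/(s² + 64))/s = 1/(s² + 64)

Final answer: 1/(s² + 64)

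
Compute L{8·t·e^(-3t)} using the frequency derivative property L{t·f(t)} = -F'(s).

L{e^(-3t)} = 1/(s+3). By frequency derivative: L{t·e^(-3t)} = -d/ds[1/(s+3)] = -(-1)/(s+3)² = 1/(s+3)². Then L{8·t·e^(-3t)} = 8·1/(s+3)² = 8/(s+3)²

Final answer: 8/(s+3)²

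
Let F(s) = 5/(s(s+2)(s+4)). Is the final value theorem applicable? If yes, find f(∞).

Poles of sF(s) = 5/((s+2)(s+4)) are at s = -2 and s = -4, both in the left half-plane. Theorem applies. f(∞) = lim_{s→0} sF(s) = 5/(2·4) = 5/8

Final answer: 5/8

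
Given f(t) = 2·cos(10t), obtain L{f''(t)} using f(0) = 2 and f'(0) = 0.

F(s) = 2s/(s² + 100). L{f''(t)} = s²F(s) - sf(0) - f'(0) = 2s³/(s² + 100) - 2s = (2s³ - 2s(s² + 100))/(s² + 100) = -200s/(s² + 100)

Final answer: -200s/(s² + 100)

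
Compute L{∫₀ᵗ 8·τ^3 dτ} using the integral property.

L{∫₀ᵗ f(τ)dτ} = F(s)/s with f(t) = 8t^3. F(s) = 48/s^4, so L{∫₀ᵗ 8·τ^3 dτ} = (48/s^4)/s = 48/s^5. (Check: ∫₀ᵗ 8·τ^3 dτ = 8t^4/4.)

Final answer: 48/s^5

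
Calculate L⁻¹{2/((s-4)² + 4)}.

Form: b/((s-a)² + b²) → e^(at)sin(bt). With a=4, b=2

Final answer: e^(4t)·sin(2t)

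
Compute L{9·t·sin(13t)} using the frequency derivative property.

L{sin(13t)} = 13/(s² + 169). By L{t·f(t)} = -F'(s): -d/ds[13/(s² + 169)] = -(13)·(-2s)/(s² + 169)² = 26s/(s² + 169)². Then L{9·t·sin(13t)} = 9·26s/(s² + 169)² = 234s/(s² + 169)²

Final answer: 234s/(s² + 169)²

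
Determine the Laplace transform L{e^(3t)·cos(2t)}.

L{e^(at)·cos(ωt)} = (s-a)/((s-a)² + ω²), so L{e^(3t)·cos(2t)} = (s-3)/((s-3)² + 4)

Final answer: (s-3)/((s-3)² + 4)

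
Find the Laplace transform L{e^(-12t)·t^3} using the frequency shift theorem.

L{e^(at)·t^n} = n!/(s-a)^(n+1), so L{e^(-12t)·t^3} = 6/(s+12)^4

Final answer: 6/(s+12)^4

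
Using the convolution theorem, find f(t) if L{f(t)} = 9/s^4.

9/s^4 = (9/s)·(1/s^3) = L{9}·L{t^2/2}. By convolution, f(t) = 9*t^2/2 = ∫₀ᵗ 9·τ^2/2 dτ = 9·t^3/6

Final answer: 9·t^3/6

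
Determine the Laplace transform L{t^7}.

L{t^n} = n!/s^(n+1), so L{t^7} = 5040/s^8

Final answer: 5040/s^8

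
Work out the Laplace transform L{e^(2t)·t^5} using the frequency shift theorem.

L{e^(at)·t^n} = n!/(s-a)^(n+1), so L{e^(2t)·t^5} = 120/(s-2)^6

Final answer: 120/(s-2)^6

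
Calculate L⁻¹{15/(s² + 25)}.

This is the form c·a/(s² + a²) with a = 5, c = 3. L⁻¹ = 3·sin(5t)

Final answer: 3·sin(5t)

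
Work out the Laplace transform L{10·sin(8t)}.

L{sin(ωt)} = ω/(s² + ω²), so L{sin(8t)} = 8/(s² + 64). Then L{10·sin(8t)} = 10·8/(s² + 64) = 80/(s² + 64)

Final answer: 80/(s² + 64)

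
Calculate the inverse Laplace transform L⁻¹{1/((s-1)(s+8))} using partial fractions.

Decompose: A/(s-1) + B/(s+8). A = 1/9, B = -1/9. f(t) = (e^t - e^(-8t))/9

Final answer: (e^t - e^(-8t))/9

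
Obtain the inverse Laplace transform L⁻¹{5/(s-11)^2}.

L⁻¹{n!/(s-a)^(n+1)} = t^n·e^(at) with n=1, a=11. So L⁻¹{1/(s-11)^2} = t·e^(11t), and L⁻¹{5/(s-11)^2} = (5/1)·t·e^(11t) = 5·t·e^(11t)

Final answer: 5·t·e^(11t)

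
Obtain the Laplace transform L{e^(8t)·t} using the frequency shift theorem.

L{e^(at)·t^n} = n!/(s-a)^(n+1), so L{e^(8t)·t} = 1/(s-8)^2

Final answer: 1/(s-8)^2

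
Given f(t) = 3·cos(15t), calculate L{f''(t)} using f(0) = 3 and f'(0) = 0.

F(s) = 3s/(s² + 225). L{f''(t)} = s²F(s) - sf(0) - f'(0) = 3s³/(s² + 225) - 3s = (3s³ - 3s(s² + 225))/(s² + 225) = -675s/(s² + 225)

Final answer: -675s/(s² + 225)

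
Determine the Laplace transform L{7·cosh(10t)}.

L{cosh(ωt)} = s/(s² - ω²), so L{cosh(10t)} = s/(s² - 100). Then L{7·cosh(10t)} = 7·s/(s² - 100) = 7s/(s² - 100)

Final answer: 7s/(s² - 100)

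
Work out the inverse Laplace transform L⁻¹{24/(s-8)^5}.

L⁻¹{n!/(s-a)^(n+1)} = t^n·e^(at), so L⁻¹{24/(s-8)^5} = t^4·e^(8t)

Final answer: t^4·e^(8t)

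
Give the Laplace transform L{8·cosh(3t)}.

L{cosh(ωt)} = s/(s² - ω²), so L{cosh(3t)} = s/(s² - 9). Then L{8·cosh(3t)} = 8·s/(s² - 9) = 8s/(s² - 9)

Final answer: 8s/(s² - 9)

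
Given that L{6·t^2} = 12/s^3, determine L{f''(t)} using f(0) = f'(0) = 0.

L{f''(t)} = s²F(s) - sf(0) - f'(0) = s²·12/s^3 - 0 - 0 = 12/s

Final answer: 12/s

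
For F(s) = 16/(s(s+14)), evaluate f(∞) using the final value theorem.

f(∞) = lim_{s→0} s·16/(s(s+14)) = lim_{s→0} 16/(s+14) = 16/14 = 8/7

Final answer: 8/7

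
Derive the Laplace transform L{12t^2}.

L{12t^2} = 12 · L{t^2} = 12 · 2/s^3 = 24/s^3

Final answer: 24/s^3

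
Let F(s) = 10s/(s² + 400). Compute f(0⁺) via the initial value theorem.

f(0⁺) = lim_{s→∞} s·10s/(s² + 400) = lim_{s→∞} 10s²/(s² + 400) = 10

Final answer: 10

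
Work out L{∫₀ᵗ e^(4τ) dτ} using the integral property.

L{∫₀ᵗ f(τ)dτ} = F(s)/s with F(s) = 1/(s-4), so L{∫₀ᵗ e^(4τ) dτ} = 1/(s(s-4))

Final answer: 1/(s(s-4))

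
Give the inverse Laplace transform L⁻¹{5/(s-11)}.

L⁻¹{1/(s-a)} = e^(at), so L⁻¹{1/(s-11)} = e^(11t), and L⁻¹{5/(s-11)} = 5·e^(11t)

Final answer: 5·e^(11t)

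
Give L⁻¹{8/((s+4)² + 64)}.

Form: b/((s-a)² + b²) → e^(at)sin(bt). With a=-4, b=8

Final answer: e^(-4t)·sin(8t)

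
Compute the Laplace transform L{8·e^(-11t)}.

L{e^(at)} = 1/(s-a), so L{e^(-11t)} = 1/(s+11). Then L{8·e^(-11t)} = 8/(s+11)

Final answer: 8/(s+11)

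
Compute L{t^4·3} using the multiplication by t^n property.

L{3} = 3/s. d^1/ds^1[1/s] = -1/s². d^2/ds^2[1/s] = 2/s^3. d^3/ds^3[1/s] = -6/s^4. d^4/ds^4[1/s] = 24/s^5. So L{t^4} = (-1)^{4}·24/s^5 = 24/s^5. Then L{t^4·3} = 3·24/s^5 = 72/s^5

Final answer: 72/s^5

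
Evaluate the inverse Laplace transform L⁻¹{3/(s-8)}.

L⁻¹{1/(s-a)} = e^(at), so L⁻¹{1/(s-8)} = e^(8t), and L⁻¹{3/(s-8)} = 3·e^(8t)

Final answer: 3·e^(8t)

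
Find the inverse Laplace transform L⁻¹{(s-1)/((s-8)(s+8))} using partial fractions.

Using partial fractions, f(t) = (7e^(8t) + 9e^(-8t))/16

Final answer: (7e^(8t) + 9e^(-8t))/16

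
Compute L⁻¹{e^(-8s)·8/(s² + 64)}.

L⁻¹{8/(s² + 64)} = sin(8t). By the time shift theorem, L⁻¹{e^(-as)F(s)} = u(t-a)f(t-a) with a=8, so L⁻¹{e^(-8s)·8/(s² + 64)} = u(t-8)·sin(8(t-8))

Final answer: u(t-8)·sin(8(t-8))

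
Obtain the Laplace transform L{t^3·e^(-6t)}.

L{t^n·e^(at)} = n!/(s-a)^(n+1), so L{t^3·e^(-6t)} = 6/(s+6)^4

Final answer: 6/(s+6)^4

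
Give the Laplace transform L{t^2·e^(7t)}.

L{t^n·e^(at)} = n!/(s-a)^(n+1), so L{t^2·e^(7t)} = 2/(s-7)^3

Final answer: 2/(s-7)^3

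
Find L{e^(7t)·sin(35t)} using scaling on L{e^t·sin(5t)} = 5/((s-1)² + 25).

Scaling with a=7: L{e^(7t)·sin(35t)} = (1/7) · 5/((s/7-1)² + 25). Simplifying: 35/((s-7)² + 1225)

Final answer: 35/((s-7)² + 1225)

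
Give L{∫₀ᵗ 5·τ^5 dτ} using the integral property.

L{∫₀ᵗ f(τ)dτ} = F(s)/s with f(t) = 5t^5. F(s) = 600/s^6, so L{∫₀ᵗ 5·τ^5 dτ} = (600/s^6)/s = 600/s^7. (Check: ∫₀ᵗ 5·τ^5 dτ = 5t^6/6.)

Final answer: 600/s^7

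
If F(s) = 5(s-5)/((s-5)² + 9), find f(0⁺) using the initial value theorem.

f(0⁺) = lim_{s→∞} sF(s) = lim_{s→∞} 5s(s-5)/((s-5)² + 9) = 5

Final answer: 5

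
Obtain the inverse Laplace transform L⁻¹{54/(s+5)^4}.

L⁻¹{n!/(s-a)^(n+1)} = t^n·e^(at) with n=3, a=-5. So L⁻¹{6/(s+5)^4} = t^3·e^(-5t), and L⁻¹{54/(s+5)^4} = (54/6)·t^3·e^(-5t) = 9·t^3·e^(-5t)

Final answer: 9·t^3·e^(-5t)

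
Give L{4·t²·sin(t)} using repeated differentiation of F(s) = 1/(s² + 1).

F(s) = 1/(s² + 1). F'(s) = -2s/(s² + 1)². F''(s) = -2(1 - 3s²)/(s² + 1)³ = (6s² - 2)/(s² + 1)³. So L{t²·sin(t)} = (-1)² F''(s) = (6s² - 2)/(s² + 1)³. Then L{4·t²·sin(t)} = 4·(6s² - 2)/(s² + 1)³ = (24s² - 8)/(s² + 1)³

Final answer: (24s² - 8)/(s² + 1)³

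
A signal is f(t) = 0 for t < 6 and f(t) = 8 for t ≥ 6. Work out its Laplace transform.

f(t) = 8·u(t-6). L{u(t-6)} = e^(-6s)/s, so L{f(t)} = 8·e^(-6s)/s

Final answer: 8·e^(-6s)/s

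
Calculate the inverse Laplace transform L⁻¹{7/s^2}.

L⁻¹{n!/s^(n+1)} = t^n with n=1. So L⁻¹{1/s^2} = t, and L⁻¹{7/s^2} = (7/1)·t = 7·t

Final answer: 7·t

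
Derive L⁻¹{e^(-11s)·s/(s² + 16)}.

L⁻¹{s/(s² + 16)} = cos(4t). By the time shift theorem, L⁻¹{e^(-as)F(s)} = u(t-a)f(t-a) with a=11, so L⁻¹{e^(-11s)·s/(s² + 16)} = u(t-11)·cos(4(t-11))

Final answer: u(t-11)·cos(4(t-11))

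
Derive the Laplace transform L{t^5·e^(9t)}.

L{t^n·e^(at)} = n!/(s-a)^(n+1), so L{t^5·e^(9t)} = 120/(s-9)^6

Final answer: 120/(s-9)^6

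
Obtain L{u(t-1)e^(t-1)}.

u(t-a)f(t-a) with f(t)=e^t. L{e^t} = 1/(s-1). By time shift: e^(-s)/(s-1)

Final answer: e^(-s)/(s-1)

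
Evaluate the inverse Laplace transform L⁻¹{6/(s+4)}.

L⁻¹{1/(s-a)} = e^(at), so L⁻¹{1/(s+4)} = e^(-4t), and L⁻¹{6/(s+4)} = 6·e^(-4t)

Final answer: 6·e^(-4t)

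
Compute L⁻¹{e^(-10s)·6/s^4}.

L⁻¹{6/s^4} = t^3. By the time shift theorem, L⁻¹{e^(-as)F(s)} = u(t-a)f(t-a) with a=10, so L⁻¹{e^(-10s)·6/s^4} = u(t-10)·(t-10)^3

Final answer: u(t-10)·(t-10)^3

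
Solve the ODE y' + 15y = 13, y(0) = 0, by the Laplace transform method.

sY + 15Y = 13/s. Y = 13/(s(s+15)). Partial fractions: Y = 13/15/s - 13/15/(s+15)

Final answer: y(t) = 13/15(1 - e^(-15t))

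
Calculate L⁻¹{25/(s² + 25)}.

This is the form c·a/(s² + a²) with a = 5, c = 5. L⁻¹ = 5·sin(5t)

Final answer: 5·sin(5t)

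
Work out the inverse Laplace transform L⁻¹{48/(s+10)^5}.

L⁻¹{n!/(s-a)^(n+1)} = t^n·e^(at) with n=4, a=-10. So L⁻¹{24/(s+10)^5} = t^4·e^(-10t), and L⁻¹{48/(s+10)^5} = (48/24)·t^4·e^(-10t) = 2·t^4·e^(-10t)

Final answer: 2·t^4·e^(-10t)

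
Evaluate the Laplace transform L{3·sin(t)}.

L{sin(ωt)} = ω/(s² + ω²), so L{sin(t)} = 1/(s² + 1). Then L{3·sin(t)} = 3·1/(s² + 1) = 3/(s² + 1)

Final answer: 3/(s² + 1)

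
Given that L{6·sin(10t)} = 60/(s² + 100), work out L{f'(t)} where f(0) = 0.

L{f'(t)} = s·F(s) - f(0) = s·60/(s² + 100) - 0 = 60s/(s² + 100)

Final answer: 60s/(s² + 100)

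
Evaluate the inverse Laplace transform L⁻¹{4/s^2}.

L⁻¹{n!/s^(n+1)} = t^n with n=1. So L⁻¹{1/s^2} = t, and L⁻¹{4/s^2} = (4/1)·t = 4·t

Final answer: 4·t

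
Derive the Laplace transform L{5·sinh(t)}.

L{sinh(ωt)} = ω/(s² - ω²), so L{sinh(t)} = 1/(s² - 1). Then L{5·sinh(t)} = 5·1/(s² - 1) = 5/(s² - 1)

Final answer: 5/(s² - 1)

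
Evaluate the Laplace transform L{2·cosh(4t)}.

L{cosh(ωt)} = s/(s² - ω²), so L{cosh(4t)} = s/(s² - 16). Then L{2·cosh(4t)} = 2·s/(s² - 16) = 2s/(s² - 16)

Final answer: 2s/(s² - 16)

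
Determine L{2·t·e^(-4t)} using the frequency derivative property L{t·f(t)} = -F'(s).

L{e^(-4t)} = 1/(s+4). By frequency derivative: L{t·e^(-4t)} = -d/ds[1/(s+4)] = -(-1)/(s+4)² = 1/(s+4)². Then L{2·t·e^(-4t)} = 2·1/(s+4)² = 2/(s+4)²

Final answer: 2/(s+4)²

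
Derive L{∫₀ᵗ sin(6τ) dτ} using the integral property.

L{∫₀ᵗ f(τ)dτ} = F(s)/s with F(s) = 6/(s² + 36), so the result is (6/(s² + 36))/s = 6/(s(s² + 36))

Final answer: 6/(s(s² + 36))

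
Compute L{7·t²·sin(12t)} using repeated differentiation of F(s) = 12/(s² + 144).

F(s) = 12/(s² + 144). F'(s) = -24s/(s² + 144)². F''(s) = -24(144 - 3s²)/(s² + 144)³ = (72s² - 3456)/(s² + 144)³. So L{t²·sin(12t)} = (-1)² F''(s) = (72s² - 3456)/(s² + 144)³. Then L{7·t²·sin(12t)} = 7·(72s² - 3456)/(s² + 144)³ = (504s² - 24192)/(s² + 144)³

Final answer: (504s² - 24192)/(s² + 144)³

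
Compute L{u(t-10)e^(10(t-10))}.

u(t-a)f(t-a) with f(t)=e^(10t). L{e^(10t)} = 1/(s-10). By time shift: e^(-10s)/(s-10)

Final answer: e^(-10s)/(s-10)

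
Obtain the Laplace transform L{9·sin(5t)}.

L{sin(ωt)} = ω/(s² + ω²), so L{sin(5t)} = 5/(s² + 25). Then L{9·sin(5t)} = 9·5/(s² + 25) = 45/(s² + 25)

Final answer: 45/(s² + 25)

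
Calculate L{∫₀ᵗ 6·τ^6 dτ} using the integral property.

L{∫₀ᵗ f(τ)dτ} = F(s)/s with f(t) = 6t^6. F(s) = 4320/s^7, so L{∫₀ᵗ 6·τ^6 dτ} = (4320/s^7)/s = 4320/s^8. (Check: ∫₀ᵗ 6·τ^6 dτ = 6t^7/7.)

Final answer: 4320/s^8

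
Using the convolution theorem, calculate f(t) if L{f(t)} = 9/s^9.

9/s^9 = (9/s)·(1/s^8) = L{9}·L{t^7/5040}. By convolution, f(t) = 9*t^7/5040 = ∫₀ᵗ 9·τ^7/5040 dτ = 9·t^8/40320

Final answer: 9·t^8/40320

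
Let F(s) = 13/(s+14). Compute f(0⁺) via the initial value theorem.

f(0⁺) = lim_{s→∞} s·13/(s+14) = lim_{s→∞} 13s/(s+14) = 13

Final answer: 13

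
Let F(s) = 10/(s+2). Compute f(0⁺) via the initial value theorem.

f(0⁺) = lim_{s→∞} s·10/(s+2) = lim_{s→∞} 10s/(s+2) = 10

Final answer: 10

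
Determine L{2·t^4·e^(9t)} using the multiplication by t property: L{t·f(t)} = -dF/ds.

Using L{t^n·e^(at)} = n!/(s-a)^(n+1), L{t^4·e^(9t)} = 24/(s-9)^5, so L{2·t^4·e^(9t)} = 2·24/(s-9)^5 = 48/(s-9)^5

Final answer: 48/(s-9)^5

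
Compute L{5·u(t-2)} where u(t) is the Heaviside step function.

L{u(t-a)} = e^(-as)/s. Here a=2, so L{u(t-2)} = e^(-2s)/s, and L{5·u(t-2)} = 5·e^(-2s)/s

Final answer: 5·e^(-2s)/s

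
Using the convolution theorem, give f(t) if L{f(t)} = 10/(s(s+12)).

10/(s(s+12)) = (10/s)·(1/(s+12)) = L{10}·L{e^(-12t)}. By convolution, f(t) = 10*e^(-12t) = ∫₀ᵗ 10·e^(-12τ) dτ = 10·(1 - e^(-12t))/12

Final answer: 10·(1 - e^(-12t))/12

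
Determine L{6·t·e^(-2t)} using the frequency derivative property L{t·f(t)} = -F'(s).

L{e^(-2t)} = 1/(s+2). By frequency derivative: L{t·e^(-2t)} = -d/ds[1/(s+2)] = -(-1)/(s+2)² = 1/(s+2)². Then L{6·t·e^(-2t)} = 6·1/(s+2)² = 6/(s+2)²

Final answer: 6/(s+2)²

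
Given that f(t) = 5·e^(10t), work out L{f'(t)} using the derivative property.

f(0) = 5, F(s) = 5/(s-10). L{f'(t)} = s·F(s) - f(0) = 5s/(s-10) - 5 = (5s - 5(s-10))/(s-10) = 50/(s-10)

Final answer: 50/(s-10)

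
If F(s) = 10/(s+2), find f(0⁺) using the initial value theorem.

f(0⁺) = lim_{s→∞} s·10/(s+2) = lim_{s→∞} 10s/(s+2) = 10

Final answer: 10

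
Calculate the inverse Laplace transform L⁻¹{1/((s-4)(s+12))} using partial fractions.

Decompose: A/(s-4) + B/(s+12). A = 1/16, B = -1/16. f(t) = (e^(4t) - e^(-12t))/16

Final answer: (e^(4t) - e^(-12t))/16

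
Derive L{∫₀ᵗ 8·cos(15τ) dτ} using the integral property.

L{∫₀ᵗ f(τ)dτ} = F(s)/s with F(s) = 8s/(s² + 225), so the result is (8s/(s² + 225))/s = 8/(s² + 225)

Final answer: 8/(s² + 225)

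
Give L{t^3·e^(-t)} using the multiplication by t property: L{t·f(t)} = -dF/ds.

Using L{t^n·e^(at)} = n!/(s-a)^(n+1), L{t^3·e^(-t)} = 6/(s+1)^4

Final answer: 6/(s+1)^4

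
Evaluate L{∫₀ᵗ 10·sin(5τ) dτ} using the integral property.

L{∫₀ᵗ f(τ)dτ} = F(s)/s with F(s) = 50/(s² + 25), so the result is (50/(s² + 25))/s = 50/(s(s² + 25))

Final answer: 50/(s(s² + 25))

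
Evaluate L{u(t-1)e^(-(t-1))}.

u(t-a)f(t-a) with f(t)=e^(-t). L{e^(-t)} = 1/(s+1). By time shift: e^(-s)/(s+1)

Final answer: e^(-s)/(s+1)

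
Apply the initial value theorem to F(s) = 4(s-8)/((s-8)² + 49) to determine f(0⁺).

f(0⁺) = lim_{s→∞} sF(s) = lim_{s→∞} 4s(s-8)/((s-8)² + 49) = 4

Final answer: 4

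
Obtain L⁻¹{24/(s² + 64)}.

This is the form c·a/(s² + a²) with a = 8, c = 3. L⁻¹ = 3·sin(8t)

Final answer: 3·sin(8t)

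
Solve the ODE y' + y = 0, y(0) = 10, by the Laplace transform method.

L{y'} + L{y} = 0. sY - 10 + Y = 0. Y(s+1) = 10. Y = 10/(s+1)

Final answer: y(t) = 10e^(-t)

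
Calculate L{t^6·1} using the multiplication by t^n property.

L{1} = 1/s. d^1/ds^1[1/s] = -1/s². d^2/ds^2[1/s] = 2/s^3. d^3/ds^3[1/s] = -6/s^4. d^4/ds^4[1/s] = 24/s^5. d^5/ds^5[1/s] = -120/s^6. d^6/ds^6[1/s] = 720/s^7. So L{t^6} = (-1)^{6}·720/s^7 = 720/s^7

Final answer: 720/s^7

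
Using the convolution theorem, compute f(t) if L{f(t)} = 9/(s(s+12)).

9/(s(s+12)) = (9/s)·(1/(s+12)) = L{9}·L{e^(-12t)}. By convolution, f(t) = 9*e^(-12t) = ∫₀ᵗ 9·e^(-12τ) dτ = 9·(1 - e^(-12t))/12

Final answer: 9·(1 - e^(-12t))/12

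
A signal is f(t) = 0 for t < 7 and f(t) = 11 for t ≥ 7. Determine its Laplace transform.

f(t) = 11·u(t-7). L{u(t-7)} = e^(-7s)/s, so L{f(t)} = 11·e^(-7s)/s

Final answer: 11·e^(-7s)/s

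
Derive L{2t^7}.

L{t^n} = n!/s^(n+1). So L{2t^7} = 2·7!/s^8 = 10080/s^8

Final answer: 10080/s^8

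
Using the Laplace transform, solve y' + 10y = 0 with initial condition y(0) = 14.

L{y'} + 10L{y} = 0. sY - 14 + 10Y = 0. Y(s+10) = 14. Y = 14/(s+10)

Final answer: y(t) = 14e^(-10t)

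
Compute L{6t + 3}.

L{6t + 3} = 6·L{t} + 3·L{1} = 6/s² + 3/s

Final answer: 6/s² + 3/s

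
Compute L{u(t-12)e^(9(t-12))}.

u(t-a)f(t-a) with f(t)=e^(9t). L{e^(9t)} = 1/(s-9). By time shift: e^(-12s)/(s-9)

Final answer: e^(-12s)/(s-9)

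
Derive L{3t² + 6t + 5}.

L{3t² + 6t + 5} = 3·2/s³ + 6/s² + 5/s = 6/s³ + 6/s² + 5/s

Final answer: 6/s³ + 6/s² + 5/s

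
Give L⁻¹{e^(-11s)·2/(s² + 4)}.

L⁻¹{2/(s² + 4)} = sin(2t). By the time shift theorem, L⁻¹{e^(-as)F(s)} = u(t-a)f(t-a) with a=11, so L⁻¹{e^(-11s)·2/(s² + 4)} = u(t-11)·sin(2(t-11))

Final answer: u(t-11)·sin(2(t-11))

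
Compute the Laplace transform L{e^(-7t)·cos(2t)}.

L{e^(at)·cos(ωt)} = (s-a)/((s-a)² + ω²), so L{e^(-7t)·cos(2t)} = (s+7)/((s+7)² + 4)

Final answer: (s+7)/((s+7)² + 4)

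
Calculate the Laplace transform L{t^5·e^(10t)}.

L{t^n·e^(at)} = n!/(s-a)^(n+1), so L{t^5·e^(10t)} = 120/(s-10)^6

Final answer: 120/(s-10)^6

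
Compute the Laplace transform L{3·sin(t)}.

L{sin(ωt)} = ω/(s² + ω²), so L{sin(t)} = 1/(s² + 1). Then L{3·sin(t)} = 3·1/(s² + 1) = 3/(s² + 1)

Final answer: 3/(s² + 1)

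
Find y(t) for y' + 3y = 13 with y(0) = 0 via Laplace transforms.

sY + 3Y = 13/s. Y = 13/(s(s+3)). Partial fractions: Y = 13/3/s - 13/3/(s+3)

Final answer: y(t) = 13/3(1 - e^(-3t))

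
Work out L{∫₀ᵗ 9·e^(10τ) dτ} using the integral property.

L{∫₀ᵗ f(τ)dτ} = F(s)/s with F(s) = 9/(s-10), so L{∫₀ᵗ 9·e^(10τ) dτ} = 9/(s(s-10))

Final answer: 9/(s(s-10))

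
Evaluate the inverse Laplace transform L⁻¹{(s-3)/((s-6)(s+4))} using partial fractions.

Using partial fractions, f(t) = (3e^(6t) + 7e^(-4t))/10

Final answer: (3e^(6t) + 7e^(-4t))/10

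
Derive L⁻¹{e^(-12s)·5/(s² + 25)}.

L⁻¹{5/(s² + 25)} = sin(5t). By the time shift theorem, L⁻¹{e^(-as)F(s)} = u(t-a)f(t-a) with a=12, so L⁻¹{e^(-12s)·5/(s² + 25)} = u(t-12)·sin(5(t-12))

Final answer: u(t-12)·sin(5(t-12))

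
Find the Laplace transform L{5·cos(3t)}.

L{cos(ωt)} = s/(s² + ω²), so L{cos(3t)} = s/(s² + 9). Then L{5·cos(3t)} = 5·s/(s² + 9) = 5s/(s² + 9)

Final answer: 5s/(s² + 9)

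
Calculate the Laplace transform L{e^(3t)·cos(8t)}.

L{e^(at)·cos(ωt)} = (s-a)/((s-a)² + ω²), so L{e^(3t)·cos(8t)} = (s-3)/((s-3)² + 64)

Final answer: (s-3)/((s-3)² + 64)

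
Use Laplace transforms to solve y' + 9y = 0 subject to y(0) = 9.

L{y'} + 9L{y} = 0. sY - 9 + 9Y = 0. Y(s+9) = 9. Y = 9/(s+9)

Final answer: y(t) = 9e^(-9t)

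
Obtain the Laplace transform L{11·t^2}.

L{t^n} = n!/s^(n+1), so L{t^2} = 2/s^3. Then L{11·t^2} = 11·2/s^3 = 22/s^3

Final answer: 22/s^3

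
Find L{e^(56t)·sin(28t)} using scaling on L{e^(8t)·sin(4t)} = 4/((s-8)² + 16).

Scaling with a=7: L{e^(56t)·sin(28t)} = (1/7) · 4/((s/7-8)² + 16). Simplifying: 28/((s-56)² + 784)

Final answer: 28/((s-56)² + 784)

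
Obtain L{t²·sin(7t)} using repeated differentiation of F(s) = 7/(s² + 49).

F(s) = 7/(s² + 49). F'(s) = -14s/(s² + 49)². F''(s) = -14(49 - 3s²)/(s² + 49)³ = (42s² - 686)/(s² + 49)³. So L{t²·sin(7t)} = (-1)² F''(s) = (42s² - 686)/(s² + 49)³

Final answer: (42s² - 686)/(s² + 49)³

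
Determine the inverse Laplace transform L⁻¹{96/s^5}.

L⁻¹{n!/s^(n+1)} = t^n with n=4. So L⁻¹{24/s^5} = t^4, and L⁻¹{96/s^5} = (96/24)·t^4 = 4·t^4

Final answer: 4·t^4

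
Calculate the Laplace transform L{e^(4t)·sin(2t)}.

L{e^(at)·sin(ωt)} = ω/((s-a)² + ω²), so L{e^(4t)·sin(2t)} = 2/((s-4)² + 4)

Final answer: 2/((s-4)² + 4)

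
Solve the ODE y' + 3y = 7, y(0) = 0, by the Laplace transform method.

sY + 3Y = 7/s. Y = 7/(s(s+3)). Partial fractions: Y = 7/3/s - 7/3/(s+3)

Final answer: y(t) = 7/3(1 - e^(-3t))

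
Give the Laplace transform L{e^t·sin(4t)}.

L{e^(at)·sin(ωt)} = ω/((s-a)² + ω²), so L{e^t·sin(4t)} = 4/((s-1)² + 16)

Final answer: 4/((s-1)² + 16)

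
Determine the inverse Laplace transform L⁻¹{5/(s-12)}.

L⁻¹{1/(s-a)} = e^(at), so L⁻¹{1/(s-12)} = e^(12t), and L⁻¹{5/(s-12)} = 5·e^(12t)

Final answer: 5·e^(12t)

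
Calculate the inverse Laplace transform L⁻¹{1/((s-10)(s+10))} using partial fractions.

Decompose: A/(s-10) + B/(s+10). A = 1/20, B = -1/20. f(t) = (e^(10t) - e^(-10t))/20

Final answer: (e^(10t) - e^(-10t))/20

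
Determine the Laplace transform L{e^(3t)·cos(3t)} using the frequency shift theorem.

Frequency shift: L{e^(at)f(t)} = F(s-a). L{e^(3t)·cos(3t)} = (s-3)/((s-3)² + 9)

Final answer: (s-3)/((s-3)² + 9)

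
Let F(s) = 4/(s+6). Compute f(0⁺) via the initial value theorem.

f(0⁺) = lim_{s→∞} s·4/(s+6) = lim_{s→∞} 4s/(s+6) = 4

Final answer: 4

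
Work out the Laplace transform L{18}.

L{18} = 18 · L{1} = 18/s

Final answer: 18/s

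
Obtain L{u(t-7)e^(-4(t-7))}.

u(t-a)f(t-a) with f(t)=e^(-4t). L{e^(-4t)} = 1/(s+4). By time shift: e^(-7s)/(s+4)

Final answer: e^(-7s)/(s+4)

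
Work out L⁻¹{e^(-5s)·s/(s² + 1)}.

L⁻¹{s/(s² + 1)} = cos(t). By the time shift theorem, L⁻¹{e^(-as)F(s)} = u(t-a)f(t-a) with a=5, so L⁻¹{e^(-5s)·s/(s² + 1)} = u(t-5)·cos((t-5))

Final answer: u(t-5)·cos((t-5))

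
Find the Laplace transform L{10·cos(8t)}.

L{cos(ωt)} = s/(s² + ω²), so L{cos(8t)} = s/(s² + 64). Then L{10·cos(8t)} = 10·s/(s² + 64) = 10s/(s² + 64)

Final answer: 10s/(s² + 64)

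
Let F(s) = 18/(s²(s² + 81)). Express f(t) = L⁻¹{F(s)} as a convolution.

18/(s²(s² + 81)) = (1/s²)·(18/(s² + 81)) = L{t}·L{2·sin(9t)}. So f(t) = t*(2·sin(9t)) = ∫₀ᵗ 2τ·sin(9(t-τ)) dτ

Final answer: ∫₀ᵗ 2τ·sin(9(t-τ)) dτ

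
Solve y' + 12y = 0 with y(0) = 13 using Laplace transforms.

L{y'} + 12L{y} = 0. sY - 13 + 12Y = 0. Y(s+12) = 13. Y = 13/(s+12)

Final answer: y(t) = 13e^(-12t)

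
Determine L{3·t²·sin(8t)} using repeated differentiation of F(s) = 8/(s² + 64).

F(s) = 8/(s² + 64). F'(s) = -16s/(s² + 64)². F''(s) = -16(64 - 3s²)/(s² + 64)³ = (48s² - 1024)/(s² + 64)³. So L{t²·sin(8t)} = (-1)² F''(s) = (48s² - 1024)/(s² + 64)³. Then L{3·t²·sin(8t)} = 3·(48s² - 1024)/(s² + 64)³ = (144s² - 3072)/(s² + 64)³

Final answer: (144s² - 3072)/(s² + 64)³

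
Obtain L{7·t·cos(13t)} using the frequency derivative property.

L{cos(13t)} = s/(s² + 169). Derivative: d/ds[s/(s² + 169)] = [(s² + 169) - s·2s]/(s² + 169)² = (169 - s²)/(s² + 169)². So L{t·cos(13t)} = -F'(s) = (s² - 169)/(s² + 169)². Then L{7·t·cos(13t)} = 7·(s² - 169)/(s² + 169)²

Final answer: 7·(s² - 169)/(s² + 169)²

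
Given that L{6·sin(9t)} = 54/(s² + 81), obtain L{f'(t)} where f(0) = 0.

L{f'(t)} = s·F(s) - f(0) = s·54/(s² + 81) - 0 = 54s/(s² + 81)

Final answer: 54s/(s² + 81)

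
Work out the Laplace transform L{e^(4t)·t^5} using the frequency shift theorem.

L{e^(at)·t^n} = n!/(s-a)^(n+1), so L{e^(4t)·t^5} = 120/(s-4)^6

Final answer: 120/(s-4)^6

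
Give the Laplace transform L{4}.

L{4} = 4 · L{1} = 4/s

Final answer: 4/s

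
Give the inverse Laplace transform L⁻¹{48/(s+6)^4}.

L⁻¹{n!/(s-a)^(n+1)} = t^n·e^(at) with n=3, a=-6. So L⁻¹{6/(s+6)^4} = t^3·e^(-6t), and L⁻¹{48/(s+6)^4} = (48/6)·t^3·e^(-6t) = 8·t^3·e^(-6t)

Final answer: 8·t^3·e^(-6t)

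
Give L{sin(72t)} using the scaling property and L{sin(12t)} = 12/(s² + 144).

Using L{f(at)} = (1/a)F(s/a) with a=6: L{sin(72t)} = (1/6) · 12/((s/6)² + 144) = (1/6) · 12·36/(s² + 5184) = 72/(s² + 5184)

Final answer: 72/(s² + 5184)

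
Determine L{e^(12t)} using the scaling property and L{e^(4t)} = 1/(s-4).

Using L{f(at)} = (1/a)F(s/a) with a=3 and f(t) = e^(4t): L{e^(12t)} = (1/3) · 1/((s/3)-4) = (1/3) · 3/(s-12) = 1/(s-12)

Final answer: 1/(s-12)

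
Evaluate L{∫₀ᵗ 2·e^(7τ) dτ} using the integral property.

L{∫₀ᵗ f(τ)dτ} = F(s)/s with F(s) = 2/(s-7), so L{∫₀ᵗ 2·e^(7τ) dτ} = 2/(s(s-7))

Final answer: 2/(s(s-7))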